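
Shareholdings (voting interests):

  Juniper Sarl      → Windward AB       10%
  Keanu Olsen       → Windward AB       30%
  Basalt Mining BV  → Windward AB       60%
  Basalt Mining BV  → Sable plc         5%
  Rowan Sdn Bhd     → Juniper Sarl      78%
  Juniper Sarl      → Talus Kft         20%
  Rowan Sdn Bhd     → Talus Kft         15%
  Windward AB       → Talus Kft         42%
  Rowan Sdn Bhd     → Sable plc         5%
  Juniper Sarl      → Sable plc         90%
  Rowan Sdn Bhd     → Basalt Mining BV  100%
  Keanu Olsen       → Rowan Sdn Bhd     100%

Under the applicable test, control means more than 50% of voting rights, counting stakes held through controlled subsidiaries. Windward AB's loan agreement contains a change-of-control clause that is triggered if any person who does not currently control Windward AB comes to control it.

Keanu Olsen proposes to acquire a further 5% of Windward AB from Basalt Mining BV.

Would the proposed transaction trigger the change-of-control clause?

No

The purchase adds only to Keanu's holdings (Basalt's stake shrinks), so Keanu is the only person who could newly come to control Windward.
Keanu holds 100% of Rowan, so Keanu controls Rowan.
Rowan holds 78% of Juniper, so Keanu controls Juniper.
Rowan holds 100% of Basalt, so Keanu controls Basalt.
Basalt and Keanu and Juniper together hold 60% + 30% + 10% = 100% of Windward, so Keanu controls Windward.
So Keanu already controls Windward before the transaction.
After the purchase, Keanu's direct stake in Windward rises to 30% + 5% = 35%, and Basalt's stake falls to 55%.
Keanu controlled Windward already, so this is not a new person acquiring control; every other person's position is unchanged or reduced.
No new person acquires control, so the clause is not triggered.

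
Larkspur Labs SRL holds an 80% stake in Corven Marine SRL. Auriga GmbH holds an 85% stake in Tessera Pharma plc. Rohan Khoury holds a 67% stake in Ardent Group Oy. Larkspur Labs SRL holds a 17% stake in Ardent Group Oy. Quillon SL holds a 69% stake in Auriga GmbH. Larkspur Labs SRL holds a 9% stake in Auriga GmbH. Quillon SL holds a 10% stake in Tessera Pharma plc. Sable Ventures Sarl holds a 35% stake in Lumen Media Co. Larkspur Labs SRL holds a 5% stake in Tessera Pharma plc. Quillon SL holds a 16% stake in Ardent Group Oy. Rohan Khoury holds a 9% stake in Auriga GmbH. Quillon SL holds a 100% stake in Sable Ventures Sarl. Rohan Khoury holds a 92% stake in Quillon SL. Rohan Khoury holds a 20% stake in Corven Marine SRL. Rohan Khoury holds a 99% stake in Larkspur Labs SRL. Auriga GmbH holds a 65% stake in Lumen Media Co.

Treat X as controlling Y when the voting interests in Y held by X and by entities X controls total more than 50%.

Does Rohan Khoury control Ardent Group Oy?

Rohan holds 99% of Larkspur, so Rohan controls Larkspur.
Rohan holds 92% of Quillon, so Rohan controls Quillon.
Quillon and Larkspur and Rohan together hold 16% + 17% + 67% = 100% of Ardent, so Rohan controls Ardent.

Yes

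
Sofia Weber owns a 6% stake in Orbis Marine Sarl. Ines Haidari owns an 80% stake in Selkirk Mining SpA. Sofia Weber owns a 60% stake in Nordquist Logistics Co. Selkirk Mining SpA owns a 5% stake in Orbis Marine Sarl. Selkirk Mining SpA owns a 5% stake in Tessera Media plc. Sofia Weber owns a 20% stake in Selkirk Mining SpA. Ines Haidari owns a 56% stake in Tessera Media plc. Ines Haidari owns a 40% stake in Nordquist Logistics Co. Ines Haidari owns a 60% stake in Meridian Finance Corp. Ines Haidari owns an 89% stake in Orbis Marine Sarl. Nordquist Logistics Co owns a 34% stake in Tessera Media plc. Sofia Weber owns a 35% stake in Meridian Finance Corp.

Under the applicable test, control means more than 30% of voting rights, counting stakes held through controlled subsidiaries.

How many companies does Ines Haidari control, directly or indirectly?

5

Ines holds 40% of Nordquist, so Ines controls Nordquist.
Ines holds 60% of Meridian, so Ines controls Meridian.
Ines holds 80% of Selkirk, so Ines controls Selkirk.
Ines and Selkirk together hold 89% + 5% = 94% of Orbis, so Ines controls Orbis.
Nordquist and Ines and Selkirk together hold 34% + 56% + 5% = 95% of Tessera, so Ines controls Tessera.
Ines controls 5 companies.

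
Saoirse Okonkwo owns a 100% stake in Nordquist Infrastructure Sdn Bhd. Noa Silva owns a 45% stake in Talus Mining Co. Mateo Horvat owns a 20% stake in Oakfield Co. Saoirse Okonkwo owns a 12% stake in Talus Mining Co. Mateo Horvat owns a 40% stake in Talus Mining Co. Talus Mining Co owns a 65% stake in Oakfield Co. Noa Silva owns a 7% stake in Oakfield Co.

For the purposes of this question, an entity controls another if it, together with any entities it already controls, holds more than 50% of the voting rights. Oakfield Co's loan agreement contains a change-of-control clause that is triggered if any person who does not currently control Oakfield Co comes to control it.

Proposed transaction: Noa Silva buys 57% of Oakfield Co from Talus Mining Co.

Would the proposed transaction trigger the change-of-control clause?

Yes

The purchase adds only to Noa's holdings (Talus's stake shrinks), so Noa is the only person who could newly come to control Oakfield.
Noa's largest direct stake is 45% in Talus, which does not meet the threshold, so Noa controls no company.
In Oakfield, Noa's side holds only 7%, not > 50%.
So before the transaction, Noa does not control Oakfield.
After the purchase, Noa's direct stake in Oakfield rises to 7% + 57% = 64%, and Talus's stake falls to 8%.
Noa holds 64% of Oakfield, so Noa controls Oakfield.
Noa did not control Oakfield before and does after, so the clause is triggered.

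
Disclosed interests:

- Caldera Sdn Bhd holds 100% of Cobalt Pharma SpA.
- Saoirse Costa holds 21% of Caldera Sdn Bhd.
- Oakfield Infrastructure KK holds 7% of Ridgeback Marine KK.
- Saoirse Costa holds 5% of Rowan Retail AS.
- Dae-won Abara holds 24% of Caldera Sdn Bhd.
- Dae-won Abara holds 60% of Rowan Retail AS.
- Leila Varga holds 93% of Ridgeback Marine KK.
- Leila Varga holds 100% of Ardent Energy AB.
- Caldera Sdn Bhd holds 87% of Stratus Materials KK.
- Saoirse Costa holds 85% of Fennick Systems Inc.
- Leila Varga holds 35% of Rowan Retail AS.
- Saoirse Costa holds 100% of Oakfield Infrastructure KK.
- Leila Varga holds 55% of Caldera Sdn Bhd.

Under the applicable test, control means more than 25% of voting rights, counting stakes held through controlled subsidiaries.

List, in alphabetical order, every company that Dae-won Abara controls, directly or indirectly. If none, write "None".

Rowan Retail AS

Dae-won holds 60% of Rowan, so Dae-won controls Rowan.
No other company's threshold is met.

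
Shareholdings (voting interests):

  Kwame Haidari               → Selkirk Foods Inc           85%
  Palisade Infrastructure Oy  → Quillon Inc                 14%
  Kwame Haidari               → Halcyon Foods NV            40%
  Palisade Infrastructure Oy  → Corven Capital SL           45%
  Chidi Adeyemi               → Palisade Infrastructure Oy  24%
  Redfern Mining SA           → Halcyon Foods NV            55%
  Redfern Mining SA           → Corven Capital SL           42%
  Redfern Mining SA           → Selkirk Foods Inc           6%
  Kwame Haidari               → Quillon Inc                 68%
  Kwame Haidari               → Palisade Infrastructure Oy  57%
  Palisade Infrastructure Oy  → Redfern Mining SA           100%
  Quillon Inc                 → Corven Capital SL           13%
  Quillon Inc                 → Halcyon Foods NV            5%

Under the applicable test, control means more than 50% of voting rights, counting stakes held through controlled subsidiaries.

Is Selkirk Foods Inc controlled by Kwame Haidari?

Kwame holds 57% of Palisade, so Kwame controls Palisade.
Palisade holds 100% of Redfern, so Kwame controls Redfern.
Kwame and Redfern together hold 85% + 6% = 91% of Selkirk, so Kwame controls Selkirk.

Yes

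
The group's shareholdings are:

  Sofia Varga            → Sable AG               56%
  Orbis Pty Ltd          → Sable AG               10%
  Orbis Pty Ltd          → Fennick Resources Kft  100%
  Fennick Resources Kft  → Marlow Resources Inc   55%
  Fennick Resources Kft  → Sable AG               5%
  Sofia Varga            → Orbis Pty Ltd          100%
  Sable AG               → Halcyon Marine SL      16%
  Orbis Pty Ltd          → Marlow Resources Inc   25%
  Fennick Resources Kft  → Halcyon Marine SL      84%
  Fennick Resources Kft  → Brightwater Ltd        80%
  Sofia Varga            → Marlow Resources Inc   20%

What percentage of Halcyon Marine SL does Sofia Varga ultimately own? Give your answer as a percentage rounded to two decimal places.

95.36%

Sofia reaches Halcyon along 4 paths.
Via Orbis → Fennick: 100% × 100% × 84% = 84%.
Via Orbis → Sable: 100% × 10% × 16% = 1.6%.
Via Sable: 56% × 16% = 8.96%.
Via Orbis → Fennick → Sable: 100% × 100% × 5% × 16% = 0.8%.
Total: 84% + 1.6% + 8.96% + 0.8% = 95.36%.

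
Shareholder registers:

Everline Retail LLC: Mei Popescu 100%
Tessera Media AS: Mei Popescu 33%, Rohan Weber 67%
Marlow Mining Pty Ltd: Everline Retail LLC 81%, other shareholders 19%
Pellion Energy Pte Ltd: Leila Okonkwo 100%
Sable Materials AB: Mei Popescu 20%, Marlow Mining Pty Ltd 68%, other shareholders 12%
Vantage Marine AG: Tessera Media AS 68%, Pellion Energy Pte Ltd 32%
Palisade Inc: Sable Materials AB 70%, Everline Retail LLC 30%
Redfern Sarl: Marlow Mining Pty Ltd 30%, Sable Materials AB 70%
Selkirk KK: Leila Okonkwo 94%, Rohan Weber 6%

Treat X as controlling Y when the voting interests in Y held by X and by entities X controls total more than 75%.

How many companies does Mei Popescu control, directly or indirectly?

Mei holds 100% of Everline, so Mei controls Everline.
Everline holds 81% of Marlow, so Mei controls Marlow.
Mei and Marlow together hold 20% + 68% = 88% of Sable, so Mei controls Sable.
Sable and Everline together hold 70% + 30% = 100% of Palisade, so Mei controls Palisade.
Marlow and Sable together hold 30% + 70% = 100% of Redfern, so Mei controls Redfern.
No other company's threshold is met.
Mei controls 5 companies.

5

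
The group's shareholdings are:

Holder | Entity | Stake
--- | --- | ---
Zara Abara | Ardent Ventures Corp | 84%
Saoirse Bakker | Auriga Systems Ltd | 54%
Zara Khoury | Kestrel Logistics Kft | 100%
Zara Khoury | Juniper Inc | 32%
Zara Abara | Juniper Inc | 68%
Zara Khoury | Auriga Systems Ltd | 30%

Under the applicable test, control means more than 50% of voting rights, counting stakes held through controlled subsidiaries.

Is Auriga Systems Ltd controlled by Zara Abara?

No

Zara Abara holds 68% of Juniper, so Zara Abara controls Juniper.
Zara Abara holds 84% of Ardent, so Zara Abara controls Ardent.
Neither Zara Abara nor any entity Zara Abara controls holds any voting interest in Auriga.
So Zara Abara does not control Auriga.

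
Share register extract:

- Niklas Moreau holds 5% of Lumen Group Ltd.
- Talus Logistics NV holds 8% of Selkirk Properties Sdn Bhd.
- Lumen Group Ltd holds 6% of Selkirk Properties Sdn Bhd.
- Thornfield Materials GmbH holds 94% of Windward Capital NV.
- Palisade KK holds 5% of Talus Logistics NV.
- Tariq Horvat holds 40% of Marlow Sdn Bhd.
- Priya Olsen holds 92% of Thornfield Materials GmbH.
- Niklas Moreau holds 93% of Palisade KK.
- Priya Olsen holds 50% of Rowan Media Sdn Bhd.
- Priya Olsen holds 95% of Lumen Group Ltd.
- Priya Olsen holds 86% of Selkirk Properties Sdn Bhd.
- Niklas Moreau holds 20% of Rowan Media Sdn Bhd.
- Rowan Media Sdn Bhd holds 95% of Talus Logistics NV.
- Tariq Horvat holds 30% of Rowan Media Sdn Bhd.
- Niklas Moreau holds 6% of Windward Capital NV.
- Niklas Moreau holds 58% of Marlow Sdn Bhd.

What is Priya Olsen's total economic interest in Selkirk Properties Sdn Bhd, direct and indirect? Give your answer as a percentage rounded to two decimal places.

95.50%

Priya reaches Selkirk along 3 paths.
Direct stake: 86% = 86%.
Via Rowan → Talus: 50% × 95% × 8% = 3.8%.
Via Lumen: 95% × 6% = 5.7%.
Total: 86% + 3.8% + 5.7% = 95.5%.
Rounded: 95.50%.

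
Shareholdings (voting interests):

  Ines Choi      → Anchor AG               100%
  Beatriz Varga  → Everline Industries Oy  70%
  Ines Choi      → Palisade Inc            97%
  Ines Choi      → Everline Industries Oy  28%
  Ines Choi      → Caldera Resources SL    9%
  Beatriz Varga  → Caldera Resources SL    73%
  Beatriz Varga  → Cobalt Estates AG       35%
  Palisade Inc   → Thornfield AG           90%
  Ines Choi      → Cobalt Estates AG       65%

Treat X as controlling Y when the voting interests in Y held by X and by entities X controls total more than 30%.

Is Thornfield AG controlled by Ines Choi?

Yes

Ines holds 97% of Palisade, so Ines controls Palisade.
Palisade holds 90% of Thornfield, so Ines controls Thornfield.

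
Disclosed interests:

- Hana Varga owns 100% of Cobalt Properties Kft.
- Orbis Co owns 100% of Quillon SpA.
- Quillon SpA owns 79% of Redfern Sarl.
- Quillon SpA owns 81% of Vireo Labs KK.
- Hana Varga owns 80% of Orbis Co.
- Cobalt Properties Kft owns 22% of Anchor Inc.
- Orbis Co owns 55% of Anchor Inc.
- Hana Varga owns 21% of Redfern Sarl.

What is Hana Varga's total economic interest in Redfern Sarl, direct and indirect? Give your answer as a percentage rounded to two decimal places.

Hana reaches Redfern along 2 paths.
Via Orbis → Quillon: 80% × 100% × 79% = 63.2%.
Direct stake: 21% = 21%.
Total: 63.2% + 21% = 84.2%.
Rounded: 84.20%.

84.20%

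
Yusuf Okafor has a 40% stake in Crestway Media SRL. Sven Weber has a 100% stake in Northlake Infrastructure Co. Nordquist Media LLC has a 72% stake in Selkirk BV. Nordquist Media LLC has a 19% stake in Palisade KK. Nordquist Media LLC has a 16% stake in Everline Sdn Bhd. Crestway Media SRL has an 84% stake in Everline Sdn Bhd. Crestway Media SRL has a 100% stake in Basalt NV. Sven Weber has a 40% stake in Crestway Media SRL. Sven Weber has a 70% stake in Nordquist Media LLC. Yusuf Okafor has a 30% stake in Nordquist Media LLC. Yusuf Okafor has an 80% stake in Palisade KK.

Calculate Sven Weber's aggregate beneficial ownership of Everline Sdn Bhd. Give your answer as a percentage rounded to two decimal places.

44.80%

Sven reaches Everline along 2 paths.
Via Crestway: 40% × 84% = 33.6%.
Via Nordquist: 70% × 16% = 11.2%.
Total: 33.6% + 11.2% = 44.8%.
Rounded: 44.80%.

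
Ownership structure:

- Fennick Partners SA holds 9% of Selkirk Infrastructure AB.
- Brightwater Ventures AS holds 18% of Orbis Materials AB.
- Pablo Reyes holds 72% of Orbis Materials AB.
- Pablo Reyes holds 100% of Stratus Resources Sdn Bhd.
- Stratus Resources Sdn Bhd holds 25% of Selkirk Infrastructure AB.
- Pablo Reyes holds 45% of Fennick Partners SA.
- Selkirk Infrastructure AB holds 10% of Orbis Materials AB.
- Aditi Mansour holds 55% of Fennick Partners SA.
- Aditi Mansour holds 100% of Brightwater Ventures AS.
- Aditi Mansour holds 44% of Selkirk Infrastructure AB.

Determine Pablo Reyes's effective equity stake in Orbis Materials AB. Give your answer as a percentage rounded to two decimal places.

74.91%

Pablo reaches Orbis along 3 paths.
Direct stake: 72% = 72%.
Via Fennick → Selkirk: 45% × 9% × 10% = 0.405%.
Via Stratus → Selkirk: 100% × 25% × 10% = 2.5%.
Total: 72% + 0.405% + 2.5% = 74.905%.
Rounded: 74.91%.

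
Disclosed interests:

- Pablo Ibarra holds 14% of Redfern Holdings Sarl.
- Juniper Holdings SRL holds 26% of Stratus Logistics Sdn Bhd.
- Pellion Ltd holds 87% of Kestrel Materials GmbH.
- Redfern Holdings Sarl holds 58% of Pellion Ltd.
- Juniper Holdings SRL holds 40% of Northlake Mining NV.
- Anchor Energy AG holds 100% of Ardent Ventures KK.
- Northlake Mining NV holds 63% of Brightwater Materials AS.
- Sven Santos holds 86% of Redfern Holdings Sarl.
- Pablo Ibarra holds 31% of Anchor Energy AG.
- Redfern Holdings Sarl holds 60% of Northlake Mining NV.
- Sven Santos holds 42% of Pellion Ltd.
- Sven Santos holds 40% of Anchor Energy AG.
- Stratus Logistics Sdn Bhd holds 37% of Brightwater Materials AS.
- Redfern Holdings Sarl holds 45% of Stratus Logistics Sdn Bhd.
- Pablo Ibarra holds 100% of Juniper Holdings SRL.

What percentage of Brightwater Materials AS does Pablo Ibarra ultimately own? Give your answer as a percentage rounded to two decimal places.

42.44%

Pablo reaches Brightwater along 4 paths.
Via Redfern → Northlake: 14% × 60% × 63% = 5.292%.
Via Juniper → Northlake: 100% × 40% × 63% = 25.2%.
Via Redfern → Stratus: 14% × 45% × 37% = 2.331%.
Via Juniper → Stratus: 100% × 26% × 37% = 9.62%.
Total: 5.292% + 25.2% + 2.331% + 9.62% = 42.443%.
Rounded: 42.44%.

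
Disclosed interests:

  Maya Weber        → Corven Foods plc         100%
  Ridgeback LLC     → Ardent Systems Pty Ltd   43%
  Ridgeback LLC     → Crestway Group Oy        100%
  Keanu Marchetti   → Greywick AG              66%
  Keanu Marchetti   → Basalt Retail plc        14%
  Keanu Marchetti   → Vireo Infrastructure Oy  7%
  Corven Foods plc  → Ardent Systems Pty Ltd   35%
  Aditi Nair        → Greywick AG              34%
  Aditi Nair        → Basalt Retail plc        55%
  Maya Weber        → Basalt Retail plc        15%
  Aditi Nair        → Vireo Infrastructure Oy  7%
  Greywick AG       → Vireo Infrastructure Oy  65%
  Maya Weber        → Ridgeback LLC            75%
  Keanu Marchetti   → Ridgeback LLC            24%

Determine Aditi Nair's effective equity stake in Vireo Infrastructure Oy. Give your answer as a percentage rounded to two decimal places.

Aditi reaches Vireo along 2 paths.
Via Greywick: 34% × 65% = 22.1%.
Direct stake: 7% = 7%.
Total: 22.1% + 7% = 29.1%.
Rounded: 29.10%.

29.10%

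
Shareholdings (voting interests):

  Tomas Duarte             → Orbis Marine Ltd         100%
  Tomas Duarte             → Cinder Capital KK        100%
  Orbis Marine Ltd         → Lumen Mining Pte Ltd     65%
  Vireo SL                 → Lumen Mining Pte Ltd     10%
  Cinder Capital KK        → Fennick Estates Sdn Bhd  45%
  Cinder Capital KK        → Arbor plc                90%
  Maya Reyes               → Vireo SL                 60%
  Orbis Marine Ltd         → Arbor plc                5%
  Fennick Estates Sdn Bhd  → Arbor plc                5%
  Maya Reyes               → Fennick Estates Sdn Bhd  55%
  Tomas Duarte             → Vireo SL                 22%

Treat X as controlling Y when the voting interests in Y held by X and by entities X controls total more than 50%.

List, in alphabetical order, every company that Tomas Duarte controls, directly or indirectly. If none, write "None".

Arbor plc, Cinder Capital KK, Lumen Mining Pte Ltd, Orbis Marine Ltd

Tomas holds 100% of Cinder, so Tomas controls Cinder.
Tomas holds 100% of Orbis, so Tomas controls Orbis.
Orbis holds 65% of Lumen, so Tomas controls Lumen.
Cinder and Orbis together hold 90% + 5% = 95% of Arbor, so Tomas controls Arbor.
No other company's threshold is met.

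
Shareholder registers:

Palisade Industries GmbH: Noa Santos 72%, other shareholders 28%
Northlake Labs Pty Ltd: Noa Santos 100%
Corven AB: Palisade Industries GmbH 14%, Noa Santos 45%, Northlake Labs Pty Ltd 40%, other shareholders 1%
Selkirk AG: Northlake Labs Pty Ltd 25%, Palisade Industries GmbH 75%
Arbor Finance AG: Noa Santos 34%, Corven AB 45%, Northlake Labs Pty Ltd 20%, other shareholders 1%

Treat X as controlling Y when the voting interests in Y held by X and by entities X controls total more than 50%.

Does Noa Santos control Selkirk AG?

Noa holds 100% of Northlake, so Noa controls Northlake.
Noa holds 72% of Palisade, so Noa controls Palisade.
Northlake and Palisade together hold 25% + 75% = 100% of Selkirk, so Noa controls Selkirk.

Yes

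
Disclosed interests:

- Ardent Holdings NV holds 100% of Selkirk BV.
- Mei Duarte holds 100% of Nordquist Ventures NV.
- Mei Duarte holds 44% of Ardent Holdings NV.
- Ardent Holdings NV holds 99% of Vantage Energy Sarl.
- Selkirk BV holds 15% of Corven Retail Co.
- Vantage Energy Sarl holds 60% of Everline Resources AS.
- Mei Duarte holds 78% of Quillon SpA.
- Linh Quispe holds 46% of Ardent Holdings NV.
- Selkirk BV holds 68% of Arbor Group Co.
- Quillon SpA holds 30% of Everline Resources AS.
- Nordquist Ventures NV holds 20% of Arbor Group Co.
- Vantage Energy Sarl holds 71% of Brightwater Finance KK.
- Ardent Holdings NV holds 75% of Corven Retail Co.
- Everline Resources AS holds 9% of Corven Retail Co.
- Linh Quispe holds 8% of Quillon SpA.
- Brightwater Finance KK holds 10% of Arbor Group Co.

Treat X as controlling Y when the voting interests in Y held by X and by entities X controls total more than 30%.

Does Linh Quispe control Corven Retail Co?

Yes

Linh holds 46% of Ardent, so Linh controls Ardent.
Ardent holds 99% of Vantage, so Linh controls Vantage.
Vantage holds 60% of Everline, so Linh controls Everline.
Ardent holds 100% of Selkirk, so Linh controls Selkirk.
Selkirk and Ardent and Everline together hold 15% + 75% + 9% = 99% of Corven, so Linh controls Corven.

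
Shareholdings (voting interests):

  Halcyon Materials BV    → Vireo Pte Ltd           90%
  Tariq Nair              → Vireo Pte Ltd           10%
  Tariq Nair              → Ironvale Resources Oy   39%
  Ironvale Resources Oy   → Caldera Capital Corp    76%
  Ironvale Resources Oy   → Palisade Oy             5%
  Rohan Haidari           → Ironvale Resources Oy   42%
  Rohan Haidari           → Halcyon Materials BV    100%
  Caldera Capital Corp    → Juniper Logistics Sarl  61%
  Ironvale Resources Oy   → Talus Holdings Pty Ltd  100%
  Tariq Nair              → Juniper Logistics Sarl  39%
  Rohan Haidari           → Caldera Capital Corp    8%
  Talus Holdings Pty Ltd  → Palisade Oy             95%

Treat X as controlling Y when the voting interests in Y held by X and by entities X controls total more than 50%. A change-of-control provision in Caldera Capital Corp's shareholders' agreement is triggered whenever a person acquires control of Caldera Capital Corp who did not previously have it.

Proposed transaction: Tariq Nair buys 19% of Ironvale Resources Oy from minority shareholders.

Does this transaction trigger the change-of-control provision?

Yes

The purchase changes only Tariq's holdings, so Tariq is the only person who could newly come to control Caldera.
Tariq's largest direct stake is 39% in Ironvale, which does not meet the threshold, so Tariq controls no company.
Neither Tariq nor any entity Tariq controls holds any voting interest in Caldera.
So before the transaction, Tariq does not control Caldera.
After the purchase, Tariq's direct stake in Ironvale rises to 39% + 19% = 58%.
Tariq holds 58% of Ironvale, so Tariq controls Ironvale.
Ironvale holds 76% of Caldera, so Tariq controls Caldera.
Tariq did not control Caldera before and does after, so the clause is triggered.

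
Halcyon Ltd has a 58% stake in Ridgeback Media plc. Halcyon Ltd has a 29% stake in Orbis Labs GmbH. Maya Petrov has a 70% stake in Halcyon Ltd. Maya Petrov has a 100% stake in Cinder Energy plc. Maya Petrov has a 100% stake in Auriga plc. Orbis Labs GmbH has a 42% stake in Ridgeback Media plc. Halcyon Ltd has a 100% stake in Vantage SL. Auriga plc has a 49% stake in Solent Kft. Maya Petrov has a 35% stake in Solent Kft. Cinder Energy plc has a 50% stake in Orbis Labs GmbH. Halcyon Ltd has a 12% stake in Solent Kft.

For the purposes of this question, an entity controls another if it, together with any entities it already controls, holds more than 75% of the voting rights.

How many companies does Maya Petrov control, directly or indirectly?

Maya holds 100% of Auriga, so Maya controls Auriga.
Auriga and Maya together hold 49% + 35% = 84% of Solent, so Maya controls Solent.
Maya holds 100% of Cinder, so Maya controls Cinder.
No other company's threshold is met.
Maya controls 3 companies.

3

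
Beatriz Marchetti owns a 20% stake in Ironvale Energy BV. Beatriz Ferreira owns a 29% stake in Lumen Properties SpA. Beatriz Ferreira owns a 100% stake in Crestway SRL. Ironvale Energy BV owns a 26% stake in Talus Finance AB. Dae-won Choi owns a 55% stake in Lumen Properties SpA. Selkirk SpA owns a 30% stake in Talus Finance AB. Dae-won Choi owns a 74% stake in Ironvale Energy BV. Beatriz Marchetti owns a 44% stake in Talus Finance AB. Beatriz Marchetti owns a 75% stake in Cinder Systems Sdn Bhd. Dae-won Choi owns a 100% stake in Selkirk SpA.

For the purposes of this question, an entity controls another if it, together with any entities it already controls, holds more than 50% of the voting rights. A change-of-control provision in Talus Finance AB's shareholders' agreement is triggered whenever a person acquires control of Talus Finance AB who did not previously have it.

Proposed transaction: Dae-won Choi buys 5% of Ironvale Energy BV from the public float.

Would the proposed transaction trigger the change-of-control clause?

The purchase changes only Dae-won's holdings, so Dae-won is the only person who could newly come to control Talus.
Dae-won holds 100% of Selkirk, so Dae-won controls Selkirk.
Dae-won holds 74% of Ironvale, so Dae-won controls Ironvale.
Selkirk and Ironvale together hold 30% + 26% = 56% of Talus, so Dae-won controls Talus.
So Dae-won already controls Talus before the transaction.
After the purchase, Dae-won's direct stake in Ironvale rises to 74% + 5% = 79%.
Dae-won controlled Talus already, so this is not a new person acquiring control; every other person's position is unchanged or reduced.
No new person acquires control, so the clause is not triggered.

No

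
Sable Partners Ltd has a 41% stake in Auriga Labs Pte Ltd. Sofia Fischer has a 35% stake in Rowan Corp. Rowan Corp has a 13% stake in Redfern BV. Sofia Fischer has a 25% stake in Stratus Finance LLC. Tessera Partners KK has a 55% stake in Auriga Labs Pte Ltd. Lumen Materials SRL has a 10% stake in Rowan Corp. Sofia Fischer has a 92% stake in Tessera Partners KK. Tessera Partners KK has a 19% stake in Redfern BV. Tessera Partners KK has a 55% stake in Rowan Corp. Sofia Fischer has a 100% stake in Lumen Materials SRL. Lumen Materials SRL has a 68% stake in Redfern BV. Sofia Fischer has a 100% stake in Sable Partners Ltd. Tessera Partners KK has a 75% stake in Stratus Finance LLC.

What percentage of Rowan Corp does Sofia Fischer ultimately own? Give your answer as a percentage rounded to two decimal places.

Sofia reaches Rowan along 3 paths.
Direct stake: 35% = 35%.
Via Lumen: 100% × 10% = 10%.
Via Tessera: 92% × 55% = 50.6%.
Total: 35% + 10% + 50.6% = 95.6%.
Rounded: 95.60%.

95.60%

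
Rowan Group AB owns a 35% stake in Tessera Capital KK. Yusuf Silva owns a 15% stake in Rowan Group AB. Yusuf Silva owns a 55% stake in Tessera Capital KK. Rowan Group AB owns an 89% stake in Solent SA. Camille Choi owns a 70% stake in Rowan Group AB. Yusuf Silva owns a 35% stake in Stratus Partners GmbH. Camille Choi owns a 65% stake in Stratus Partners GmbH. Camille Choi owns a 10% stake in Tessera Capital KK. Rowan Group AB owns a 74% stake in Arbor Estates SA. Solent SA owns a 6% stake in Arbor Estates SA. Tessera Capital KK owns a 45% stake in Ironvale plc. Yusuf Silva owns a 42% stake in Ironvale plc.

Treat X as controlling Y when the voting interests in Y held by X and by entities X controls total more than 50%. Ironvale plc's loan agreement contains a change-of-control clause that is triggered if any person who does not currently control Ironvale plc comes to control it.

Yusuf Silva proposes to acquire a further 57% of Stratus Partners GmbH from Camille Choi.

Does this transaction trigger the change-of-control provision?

The purchase adds only to Yusuf's holdings (Camille's stake shrinks), so Yusuf is the only person who could newly come to control Ironvale.
Yusuf holds 55% of Tessera, so Yusuf controls Tessera.
Yusuf and Tessera together hold 42% + 45% = 87% of Ironvale, so Yusuf controls Ironvale.
So Yusuf already controls Ironvale before the transaction.
After the purchase, Yusuf's direct stake in Stratus rises to 35% + 57% = 92%, and Camille's stake falls to 8%.
Yusuf controlled Ironvale already, so this is not a new person acquiring control; every other person's position is unchanged or reduced.
No new person acquires control, so the clause is not triggered.

No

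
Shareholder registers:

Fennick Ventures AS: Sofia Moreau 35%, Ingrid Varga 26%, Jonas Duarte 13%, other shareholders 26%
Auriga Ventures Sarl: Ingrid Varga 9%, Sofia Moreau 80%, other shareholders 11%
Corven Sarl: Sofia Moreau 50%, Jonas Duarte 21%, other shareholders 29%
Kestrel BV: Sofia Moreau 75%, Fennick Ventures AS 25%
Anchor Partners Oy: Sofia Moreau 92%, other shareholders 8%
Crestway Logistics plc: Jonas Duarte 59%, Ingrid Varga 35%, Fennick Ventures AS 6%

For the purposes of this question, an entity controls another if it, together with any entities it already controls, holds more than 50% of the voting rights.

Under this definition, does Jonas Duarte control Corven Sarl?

No

Jonas holds 59% of Crestway, so Jonas controls Crestway.
In Corven, Jonas's side holds only 21%, not > 50%.
So Jonas does not control Corven.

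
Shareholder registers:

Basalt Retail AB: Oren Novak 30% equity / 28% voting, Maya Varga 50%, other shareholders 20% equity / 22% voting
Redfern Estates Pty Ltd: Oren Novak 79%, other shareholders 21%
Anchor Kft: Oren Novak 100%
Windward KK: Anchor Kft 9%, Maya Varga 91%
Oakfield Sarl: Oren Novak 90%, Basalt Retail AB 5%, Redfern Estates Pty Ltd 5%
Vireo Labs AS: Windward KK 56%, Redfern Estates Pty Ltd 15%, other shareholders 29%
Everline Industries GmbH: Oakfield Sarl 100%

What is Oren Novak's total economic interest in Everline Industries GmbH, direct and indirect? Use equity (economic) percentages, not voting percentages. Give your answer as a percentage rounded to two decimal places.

Oren reaches Everline along 3 paths.
Via Oakfield: 90% × 100% = 90%.
Via Basalt → Oakfield: 30% × 5% × 100% = 1.5%.
Via Redfern → Oakfield: 79% × 5% × 100% = 3.95%.
Total: 90% + 1.5% + 3.95% = 95.45%.

95.45%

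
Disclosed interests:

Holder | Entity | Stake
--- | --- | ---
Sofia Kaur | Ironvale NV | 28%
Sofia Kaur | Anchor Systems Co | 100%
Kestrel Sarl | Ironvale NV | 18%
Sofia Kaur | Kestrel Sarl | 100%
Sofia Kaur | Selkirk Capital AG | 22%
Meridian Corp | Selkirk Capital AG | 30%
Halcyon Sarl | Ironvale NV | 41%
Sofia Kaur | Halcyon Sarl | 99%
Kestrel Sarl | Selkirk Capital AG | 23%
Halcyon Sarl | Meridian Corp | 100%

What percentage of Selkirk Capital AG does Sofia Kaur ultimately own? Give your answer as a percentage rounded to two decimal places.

Sofia reaches Selkirk along 3 paths.
Direct stake: 22% = 22%.
Via Kestrel: 100% × 23% = 23%.
Via Halcyon → Meridian: 99% × 100% × 30% = 29.7%.
Total: 22% + 23% + 29.7% = 74.7%.
Rounded: 74.70%.

74.70%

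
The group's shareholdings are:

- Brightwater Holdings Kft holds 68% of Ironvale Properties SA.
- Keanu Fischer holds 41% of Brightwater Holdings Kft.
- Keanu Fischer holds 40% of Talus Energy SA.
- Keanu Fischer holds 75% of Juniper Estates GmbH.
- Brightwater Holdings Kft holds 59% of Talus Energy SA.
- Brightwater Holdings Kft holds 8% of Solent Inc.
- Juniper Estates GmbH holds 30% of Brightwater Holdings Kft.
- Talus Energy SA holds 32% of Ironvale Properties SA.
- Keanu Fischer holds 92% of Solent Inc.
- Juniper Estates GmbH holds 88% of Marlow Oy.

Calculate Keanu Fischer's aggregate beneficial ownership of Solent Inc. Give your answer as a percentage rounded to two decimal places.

Keanu reaches Solent along 3 paths.
Via Juniper → Brightwater: 75% × 30% × 8% = 1.8%.
Via Brightwater: 41% × 8% = 3.28%.
Direct stake: 92% = 92%.
Total: 1.8% + 3.28% + 92% = 97.08%.

97.08%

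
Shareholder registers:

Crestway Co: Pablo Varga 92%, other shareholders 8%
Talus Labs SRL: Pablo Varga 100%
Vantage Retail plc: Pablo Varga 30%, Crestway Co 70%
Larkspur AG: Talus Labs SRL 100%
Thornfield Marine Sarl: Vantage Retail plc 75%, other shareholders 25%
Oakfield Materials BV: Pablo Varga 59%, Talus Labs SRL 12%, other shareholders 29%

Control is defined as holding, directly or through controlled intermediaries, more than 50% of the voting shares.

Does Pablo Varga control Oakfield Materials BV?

Pablo holds 100% of Talus, so Pablo controls Talus.
Pablo and Talus together hold 59% + 12% = 71% of Oakfield, so Pablo controls Oakfield.

Yes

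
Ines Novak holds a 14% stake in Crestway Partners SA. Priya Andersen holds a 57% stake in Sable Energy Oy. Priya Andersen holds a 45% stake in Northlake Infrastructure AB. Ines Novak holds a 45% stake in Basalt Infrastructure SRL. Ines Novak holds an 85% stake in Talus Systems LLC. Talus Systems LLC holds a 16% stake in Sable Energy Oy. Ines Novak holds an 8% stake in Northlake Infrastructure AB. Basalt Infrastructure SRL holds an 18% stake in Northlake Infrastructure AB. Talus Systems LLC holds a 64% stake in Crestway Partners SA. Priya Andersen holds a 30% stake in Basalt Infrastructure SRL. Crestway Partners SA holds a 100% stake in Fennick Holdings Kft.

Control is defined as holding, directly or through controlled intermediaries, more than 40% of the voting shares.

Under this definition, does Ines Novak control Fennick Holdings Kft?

Ines holds 85% of Talus, so Ines controls Talus.
Talus and Ines together hold 64% + 14% = 78% of Crestway, so Ines controls Crestway.
Crestway holds 100% of Fennick, so Ines controls Fennick.

Yes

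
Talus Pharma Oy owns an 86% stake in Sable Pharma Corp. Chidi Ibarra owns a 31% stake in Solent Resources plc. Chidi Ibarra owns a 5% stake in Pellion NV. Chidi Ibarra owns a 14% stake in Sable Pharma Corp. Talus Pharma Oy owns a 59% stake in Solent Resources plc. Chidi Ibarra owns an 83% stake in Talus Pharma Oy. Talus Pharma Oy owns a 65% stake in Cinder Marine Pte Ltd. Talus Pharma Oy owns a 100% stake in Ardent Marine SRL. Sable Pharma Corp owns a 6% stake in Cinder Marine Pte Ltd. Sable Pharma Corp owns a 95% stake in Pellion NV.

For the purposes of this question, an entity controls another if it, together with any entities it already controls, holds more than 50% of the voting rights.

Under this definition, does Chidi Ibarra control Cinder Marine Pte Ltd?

Chidi holds 83% of Talus, so Chidi controls Talus.
Talus and Chidi together hold 86% + 14% = 100% of Sable, so Chidi controls Sable.
Talus and Sable together hold 65% + 6% = 71% of Cinder, so Chidi controls Cinder.

Yes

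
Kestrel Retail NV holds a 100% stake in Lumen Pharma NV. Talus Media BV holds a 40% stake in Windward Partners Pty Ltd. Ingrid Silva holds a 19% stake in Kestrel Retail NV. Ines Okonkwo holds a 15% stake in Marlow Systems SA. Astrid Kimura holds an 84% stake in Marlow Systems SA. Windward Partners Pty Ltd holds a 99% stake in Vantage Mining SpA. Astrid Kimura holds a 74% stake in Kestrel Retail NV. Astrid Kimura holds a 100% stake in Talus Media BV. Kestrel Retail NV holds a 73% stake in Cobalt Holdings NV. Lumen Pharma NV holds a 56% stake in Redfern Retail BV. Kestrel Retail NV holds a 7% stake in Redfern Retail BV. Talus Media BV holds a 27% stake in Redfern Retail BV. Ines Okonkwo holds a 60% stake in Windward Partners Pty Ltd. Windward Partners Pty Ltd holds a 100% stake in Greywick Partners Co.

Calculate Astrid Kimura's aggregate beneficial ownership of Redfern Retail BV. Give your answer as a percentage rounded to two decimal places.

73.62%

Astrid reaches Redfern along 3 paths.
Via Kestrel: 74% × 7% = 5.18%.
Via Kestrel → Lumen: 74% × 100% × 56% = 41.44%.
Via Talus: 100% × 27% = 27%.
Total: 5.18% + 41.44% + 27% = 73.62%.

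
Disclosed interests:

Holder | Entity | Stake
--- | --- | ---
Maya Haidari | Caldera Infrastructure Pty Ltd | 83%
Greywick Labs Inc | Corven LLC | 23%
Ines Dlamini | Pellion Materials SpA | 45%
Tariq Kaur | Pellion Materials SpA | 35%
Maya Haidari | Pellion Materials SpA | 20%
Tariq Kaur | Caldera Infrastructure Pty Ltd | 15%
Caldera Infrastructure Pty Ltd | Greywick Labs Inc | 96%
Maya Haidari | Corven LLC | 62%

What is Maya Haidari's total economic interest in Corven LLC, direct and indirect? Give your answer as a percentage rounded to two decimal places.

80.33%

Maya reaches Corven along 2 paths.
Via Caldera → Greywick: 83% × 96% × 23% = 18.3264%.
Direct stake: 62% = 62%.
Total: 18.3264% + 62% = 80.3264%.
Rounded: 80.33%.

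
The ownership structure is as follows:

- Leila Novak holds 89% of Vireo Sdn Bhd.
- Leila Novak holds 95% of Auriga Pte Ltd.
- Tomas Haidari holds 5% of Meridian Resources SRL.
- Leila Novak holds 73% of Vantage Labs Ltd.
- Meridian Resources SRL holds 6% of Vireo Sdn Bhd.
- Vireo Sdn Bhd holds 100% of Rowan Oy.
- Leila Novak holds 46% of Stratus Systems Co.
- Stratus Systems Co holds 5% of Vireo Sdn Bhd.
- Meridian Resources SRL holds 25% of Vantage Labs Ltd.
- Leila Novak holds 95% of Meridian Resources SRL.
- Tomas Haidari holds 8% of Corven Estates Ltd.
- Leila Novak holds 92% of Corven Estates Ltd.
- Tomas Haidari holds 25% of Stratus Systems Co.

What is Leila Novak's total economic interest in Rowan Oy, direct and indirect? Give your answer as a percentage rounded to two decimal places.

97.00%

Leila reaches Rowan along 3 paths.
Via Vireo: 89% × 100% = 89%.
Via Stratus → Vireo: 46% × 5% × 100% = 2.3%.
Via Meridian → Vireo: 95% × 6% × 100% = 5.7%.
Total: 89% + 2.3% + 5.7% = 97%.
Rounded: 97.00%.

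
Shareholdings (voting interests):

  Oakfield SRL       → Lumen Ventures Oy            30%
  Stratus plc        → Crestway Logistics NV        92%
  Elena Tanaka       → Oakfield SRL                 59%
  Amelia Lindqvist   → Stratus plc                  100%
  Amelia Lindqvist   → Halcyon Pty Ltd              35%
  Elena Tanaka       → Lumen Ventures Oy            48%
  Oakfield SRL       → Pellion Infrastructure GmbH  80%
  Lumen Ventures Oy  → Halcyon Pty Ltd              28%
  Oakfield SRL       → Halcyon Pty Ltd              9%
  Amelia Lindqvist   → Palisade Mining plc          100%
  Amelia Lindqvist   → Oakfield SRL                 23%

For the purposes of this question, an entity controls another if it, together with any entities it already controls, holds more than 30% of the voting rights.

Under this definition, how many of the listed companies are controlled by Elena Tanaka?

Elena holds 59% of Oakfield, so Elena controls Oakfield.
Oakfield and Elena together hold 30% + 48% = 78% of Lumen, so Elena controls Lumen.
Oakfield holds 80% of Pellion, so Elena controls Pellion.
Lumen and Oakfield together hold 28% + 9% = 37% of Halcyon, so Elena controls Halcyon.
No other company's threshold is met.
Elena controls 4 companies.

4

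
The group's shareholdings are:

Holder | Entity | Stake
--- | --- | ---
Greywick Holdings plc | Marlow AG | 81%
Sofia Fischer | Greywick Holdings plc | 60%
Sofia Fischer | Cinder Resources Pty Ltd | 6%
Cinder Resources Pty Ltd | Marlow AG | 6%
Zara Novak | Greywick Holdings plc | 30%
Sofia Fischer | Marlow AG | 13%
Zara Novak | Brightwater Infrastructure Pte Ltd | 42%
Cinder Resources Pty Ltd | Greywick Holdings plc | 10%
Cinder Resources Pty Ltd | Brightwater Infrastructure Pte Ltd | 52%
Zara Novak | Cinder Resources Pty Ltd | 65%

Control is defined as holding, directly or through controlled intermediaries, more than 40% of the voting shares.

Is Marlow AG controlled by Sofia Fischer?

Sofia holds 60% of Greywick, so Sofia controls Greywick.
Greywick and Sofia together hold 81% + 13% = 94% of Marlow, so Sofia controls Marlow.

Yes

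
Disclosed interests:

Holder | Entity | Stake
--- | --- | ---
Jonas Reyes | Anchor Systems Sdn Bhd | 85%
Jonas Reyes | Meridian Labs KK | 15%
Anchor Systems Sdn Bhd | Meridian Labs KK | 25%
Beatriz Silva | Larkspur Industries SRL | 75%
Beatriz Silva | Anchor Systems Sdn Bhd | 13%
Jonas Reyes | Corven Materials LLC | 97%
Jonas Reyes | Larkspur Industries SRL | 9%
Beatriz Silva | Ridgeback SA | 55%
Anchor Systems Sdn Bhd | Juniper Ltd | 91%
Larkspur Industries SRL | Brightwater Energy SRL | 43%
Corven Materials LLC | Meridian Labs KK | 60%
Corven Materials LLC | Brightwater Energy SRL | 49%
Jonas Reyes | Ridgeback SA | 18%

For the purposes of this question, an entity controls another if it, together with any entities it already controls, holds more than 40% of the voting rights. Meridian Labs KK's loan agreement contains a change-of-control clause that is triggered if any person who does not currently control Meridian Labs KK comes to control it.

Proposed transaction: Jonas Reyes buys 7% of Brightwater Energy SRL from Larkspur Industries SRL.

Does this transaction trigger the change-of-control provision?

No

The purchase adds only to Jonas's holdings (Larkspur's stake shrinks), so Jonas is the only person who could newly come to control Meridian.
Jonas holds 85% of Anchor, so Jonas controls Anchor.
Jonas holds 97% of Corven, so Jonas controls Corven.
Anchor and Corven and Jonas together hold 25% + 60% + 15% = 100% of Meridian, so Jonas controls Meridian.
So Jonas already controls Meridian before the transaction.
After the purchase, Jonas holds 7% of Brightwater directly, and Larkspur's stake falls to 36%.
Jonas controlled Meridian already, so this is not a new person acquiring control; every other person's position is unchanged or reduced.
No new person acquires control, so the clause is not triggered.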